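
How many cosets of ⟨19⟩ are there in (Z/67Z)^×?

2

By Lagrange's theorem, ord_67(19) divides φ(67) = 67 − 1 = 66 = 2 · 3 · 11.
Divisors of 66: 1, 2, 3, 6, 11, 22, 33, 66.
Test each divisor d:
19^1 ≡ 19
19^2 ≡ 26
19^3 ≡ 25
19^6 ≡ 22
19^11 ≡ 29
19^22 ≡ 37
19^33 ≡ 1
So ord_67(19) = 33, hence |⟨19⟩| = 33.
[(Z/67Z)^× : ⟨19⟩] = 66/33 = 2.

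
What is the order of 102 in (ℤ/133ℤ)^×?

3

By Lagrange's theorem, ord_133(102) divides φ(133) = φ(7·19) = (7−1)·(19−1) = 6·18 = 108 = 2^2 · 3^3.
Divisors of 108: 1, 2, 3, 4, 6, 9, 12, 18, 27, 36, 54, 108.
Check 102^d mod 133 for each divisor in increasing order:
102^1 ≡ 102
102^2 ≡ 30
102^3 ≡ 1
So ord_133(102) = 3.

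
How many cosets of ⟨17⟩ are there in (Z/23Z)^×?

1

The order of 17 must divide φ(23) = 23 − 1 = 22 = 2 · 11.
Divisors of 22: 1, 2, 11, 22.
Compute 17^d (mod 23) for the divisors d until we hit 1:
17^1 ≡ 17
17^2 ≡ 13
17^11 ≡ 22
17^22 ≡ 1
Thus |⟨17⟩| = ord(17) = 22.
The index is φ(23) / ord(17) = 22 / 22 = 1.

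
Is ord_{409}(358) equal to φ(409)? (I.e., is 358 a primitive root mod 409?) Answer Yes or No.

No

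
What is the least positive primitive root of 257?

3

φ(257) = 257 − 1 = 256 = 2^8.
g is a primitive root iff g^(256/q) ≢ 1 (mod 257) for each prime q ∈ {2}.
g = 2: 2^128 ≡ 1 — hits 1, so not a primitive root.
g = 3: 3^128 ≡ 256 — none is 1, so 3 is a primitive root.
Hence the least primitive root of 257 is 3.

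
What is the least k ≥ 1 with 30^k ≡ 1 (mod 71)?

Since 30 ∈ (Z/71Z)^×, its order divides φ(71) = 71 − 1 = 70 = 2 · 5 · 7.
Divisors of 70: 1, 2, 5, 7, 10, 14, 35, 70.
Check 30^d mod 71 for each divisor in increasing order:
30^1 ≡ 30 (mod 71)
30^2 ≡ 48 (mod 71)
30^5 ≡ 37 (mod 71)
30^7 ≡ 1 (mod 71) ✓
The smallest such exponent is 7, so the order of 30 is 7.

7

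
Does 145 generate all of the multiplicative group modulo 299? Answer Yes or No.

No

299 = 13 · 23 is a product of two distinct odd primes, so (Z/299Z)^× ≅ (Z/13Z)^× × (Z/23Z)^× is not cyclic.
No primitive root modulo 299 exists; in particular 145 is not one.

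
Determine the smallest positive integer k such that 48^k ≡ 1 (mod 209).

90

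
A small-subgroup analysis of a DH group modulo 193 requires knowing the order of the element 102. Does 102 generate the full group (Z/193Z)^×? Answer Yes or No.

Yes

φ(193) = 193 − 1 = 192 = 2^6 · 3.
Test 102^(192/q) mod 193 for each prime factor q of 192:
102^96 ≡ 192 (mod 193)  [q = 2: ≢ 1 ✓]
102^64 ≡ 108 (mod 193)  [q = 3: ≢ 1 ✓]
None equal 1, so ord_193(102) = 192: 102 is a primitive root.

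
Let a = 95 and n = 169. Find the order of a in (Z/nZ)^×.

78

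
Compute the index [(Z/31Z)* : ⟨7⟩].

2

ord(7) | φ(31) = 31 − 1 = 30 = 2 · 3 · 5.
Divisors of 30: 1, 2, 3, 5, 6, 10, 15, 30.
Compute 7^d (mod 31) for the divisors d until we hit 1:
7^1 ≡ 7 (mod 31)
7^2 ≡ 18 (mod 31)
7^3 ≡ 2 (mod 31)
7^5 ≡ 5 (mod 31)
7^6 ≡ 4 (mod 31)
7^10 ≡ 25 (mod 31)
7^15 ≡ 1 (mod 31) ✓
Thus |⟨7⟩| = ord(7) = 15.
The index is φ(31) / ord(7) = 30 / 15 = 2.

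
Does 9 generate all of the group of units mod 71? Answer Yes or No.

No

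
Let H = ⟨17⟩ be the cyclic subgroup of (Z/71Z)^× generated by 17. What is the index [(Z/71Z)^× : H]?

7

Since 17 ∈ (Z/71Z)^×, its order divides φ(71) = 71 − 1 = 70 = 2 · 5 · 7.
Divisors of 70: 1, 2, 5, 7, 10, 14, 35, 70.
Compute 17^d (mod 71) for the divisors d until we hit 1:
17^1 ≡ 17
17^2 ≡ 5
17^5 ≡ 70
17^7 ≡ 66
17^10 ≡ 1
So ord_71(17) = 10, hence |⟨17⟩| = 10.
The index is φ(71) / ord(17) = 70 / 10 = 7.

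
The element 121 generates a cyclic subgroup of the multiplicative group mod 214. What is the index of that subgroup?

ord(121) | φ(214) = φ(2)·φ(107) = 1·106 = 106 = 2 · 53.
Divisors of 106: 1, 2, 53, 106.
Check 121^d mod 214 for each divisor in increasing order:
121^1 ≡ 121 (mod 214)
121^2 ≡ 89 (mod 214)
121^53 ≡ 1 (mod 214) ✓
The order of 121 is 53, so the subgroup it generates has 53 elements.
[(Z/214Z)^× : ⟨121⟩] = 106/53 = 2.

2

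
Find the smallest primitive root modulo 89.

3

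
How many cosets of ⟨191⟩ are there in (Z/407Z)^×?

Since 191 ∈ (Z/407Z)^×, its order divides φ(407) = φ(11·37) = (11−1)·(37−1) = 10·36 = 360 = 2^3 · 3^2 · 5.
Divisors of 360: 1, 2, 3, 4, 5, 6, 8, 9, 10, 12, 15, 18, 20, 24, 30, 36, 40, 45, 60, 72, 90, 120, 180, 360.
Evaluate successive powers at the divisors of 360:
191^1 ≡ 191 (mod 407)
191^2 ≡ 258 (mod 407)
191^3 ≡ 31 (mod 407)
191^4 ≡ 223 (mod 407)
191^5 ≡ 265 (mod 407)
191^6 ≡ 147 (mod 407)
191^8 ≡ 75 (mod 407)
191^9 ≡ 80 (mod 407)
191^10 ≡ 221 (mod 407)
191^12 ≡ 38 (mod 407)
191^15 ≡ 364 (mod 407)
191^18 ≡ 295 (mod 407)
191^20 ≡ 1 (mod 407) ✓
Thus |⟨191⟩| = ord(191) = 20.
The index is φ(407) / ord(191) = 360 / 20 = 18.

18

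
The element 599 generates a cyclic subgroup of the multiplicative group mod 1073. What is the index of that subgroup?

4

The order of 599 must divide φ(1073) = φ(29·37) = (29−1)·(37−1) = 28·36 = 1008 = 2^4 · 3^2 · 7.
Divisors of 1008: 1, 2, 3, 4, 6, 7, 8, 9, 12, 14, 16, 18, 21, 24, 28, 36, 42, 48, 56, 63, 72, 84, 112, 126, 144, 168, 252, 336, 504, 1008.
Evaluate successive powers at the divisors of 1008:
599^1 ≡ 599
599^2 ≡ 419
599^3 ≡ 972
599^4 ≡ 662
599^6 ≡ 544
599^7 ≡ 737
599^8 ≡ 460
599^9 ≡ 852
599^12 ≡ 861
599^14 ≡ 231
599^16 ≡ 219
599^18 ≡ 556
599^21 ≡ 713
599^24 ≡ 951
599^28 ≡ 784
599^36 ≡ 112
599^42 ≡ 840
599^48 ≡ 935
599^56 ≡ 900
599^63 ≡ 186
599^72 ≡ 741
599^84 ≡ 639
599^112 ≡ 958
599^126 ≡ 260
599^144 ≡ 778
599^168 ≡ 581
599^252 ≡ 1
So ord_1073(599) = 252, hence |⟨599⟩| = 252.
Index = |(Z/1073Z)^×| / |⟨599⟩| = 1008 / 252 = 4.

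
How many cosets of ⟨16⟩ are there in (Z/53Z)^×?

4

The order of 16 must divide φ(53) = 53 − 1 = 52 = 2^2 · 13.
Divisors of 52: 1, 2, 4, 13, 26, 52.
Evaluate successive powers at the divisors of 52:
16^1 ≡ 16 (mod 53)
16^2 ≡ 44 (mod 53)
16^4 ≡ 28 (mod 53)
16^13 ≡ 1 (mod 53) ✓
So ord_53(16) = 13, hence |⟨16⟩| = 13.
The index is φ(53) / ord(16) = 52 / 13 = 4.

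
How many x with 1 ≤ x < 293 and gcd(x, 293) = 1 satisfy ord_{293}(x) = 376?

0

φ(293) = 293 − 1 = 292 = 2^2 · 73.
In a cyclic group of order 292, there are φ(d) elements of order d for each divisor d of 292, and zero for non-divisors.
376 does not divide 292, so no element of (Z/293Z)^× has order 376.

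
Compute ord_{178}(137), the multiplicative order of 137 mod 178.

88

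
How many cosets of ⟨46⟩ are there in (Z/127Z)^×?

By Lagrange's theorem, ord_127(46) divides φ(127) = 127 − 1 = 126 = 2 · 3^2 · 7.
Divisors of 126: 1, 2, 3, 6, 7, 9, 14, 18, 21, 42, 63, 126.
Evaluate successive powers at the divisors of 126:
46^1 ≡ 46
46^2 ≡ 84
46^3 ≡ 54
46^6 ≡ 122
46^7 ≡ 24
46^9 ≡ 111
46^14 ≡ 68
46^18 ≡ 2
46^21 ≡ 108
46^42 ≡ 107
46^63 ≡ 126
46^126 ≡ 1
Thus |⟨46⟩| = ord(46) = 126.
[(Z/127Z)^× : ⟨46⟩] = 126/126 = 1.

1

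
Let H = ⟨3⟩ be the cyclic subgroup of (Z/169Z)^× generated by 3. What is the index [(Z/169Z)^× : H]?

ord(3) | φ(169) = φ(13^2) = 13·(13−1) = 156 = 2^2 · 3 · 13.
Divisors of 156: 1, 2, 3, 4, 6, 12, 13, 26, 39, 52, 78, 156.
Check 3^d mod 169 for each divisor in increasing order:
3^1 ≡ 3
3^2 ≡ 9
3^3 ≡ 27
3^4 ≡ 81
3^6 ≡ 53
3^12 ≡ 105
3^13 ≡ 146
3^26 ≡ 22
3^39 ≡ 1
The order of 3 is 39, so the subgroup it generates has 39 elements.
[(Z/169Z)^× : ⟨3⟩] = 156/39 = 4.

4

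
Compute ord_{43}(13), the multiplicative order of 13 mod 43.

21

ord(13) | φ(43) = 43 − 1 = 42 = 2 · 3 · 7.
Divisors of 42: 1, 2, 3, 6, 7, 14, 21, 42.
Check 13^d mod 43 for each divisor in increasing order:
13^1 ≡ 13 (mod 43)
13^2 ≡ 40 (mod 43)
13^3 ≡ 4 (mod 43)
13^6 ≡ 16 (mod 43)
13^7 ≡ 36 (mod 43)
13^14 ≡ 6 (mod 43)
13^21 ≡ 1 (mod 43) ✓
Therefore the multiplicative order of 13 modulo 43 is 21.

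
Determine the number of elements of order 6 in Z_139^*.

2

φ(139) = 139 − 1 = 138 = 2 · 3 · 23.
In a cyclic group of order 138, there are φ(d) elements of order d for each divisor d of 138, and zero for non-divisors.
6 = 2 · 3 divides 138, and φ(6) = 2.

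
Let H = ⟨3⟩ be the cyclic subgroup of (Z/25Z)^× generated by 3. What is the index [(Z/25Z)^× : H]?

1

By Lagrange's theorem, ord_25(3) divides φ(25) = φ(5^2) = 5·(5−1) = 20 = 2^2 · 5.
Divisors of 20: 1, 2, 4, 5, 10, 20.
Test each divisor d:
3^1 ≡ 3 (mod 25)
3^2 ≡ 9 (mod 25)
3^4 ≡ 6 (mod 25)
3^5 ≡ 18 (mod 25)
3^10 ≡ 24 (mod 25)
3^20 ≡ 1 (mod 25) ✓
The order of 3 is 20, so the subgroup it generates has 20 elements.
Index = |(Z/25Z)^×| / |⟨3⟩| = 20 / 20 = 1.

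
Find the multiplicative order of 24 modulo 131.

Since 24 ∈ (Z/131Z)^×, its order divides φ(131) = 131 − 1 = 130 = 2 · 5 · 13.
Divisors of 130: 1, 2, 5, 10, 13, 26, 65, 130.
Evaluate successive powers at the divisors of 130:
24^1 ≡ 24 (mod 131)
24^2 ≡ 52 (mod 131)
24^5 ≡ 51 (mod 131)
24^10 ≡ 112 (mod 131)
24^13 ≡ 130 (mod 131)
24^26 ≡ 1 (mod 131) ✓
The smallest such exponent is 26, so the order of 24 is 26.

26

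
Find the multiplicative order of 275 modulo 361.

Since 275 ∈ (Z/361Z)^×, its order divides φ(361) = φ(19^2) = 19·(19−1) = 342 = 2 · 3^2 · 19.
Divisors of 342: 1, 2, 3, 6, 9, 18, 19, 38, 57, 114, 171, 342.
Compute 275^d (mod 361) for the divisors d until we hit 1:
275^1 ≡ 275 (mod 361)
275^2 ≡ 176 (mod 361)
275^3 ≡ 26 (mod 361)
275^6 ≡ 315 (mod 361)
275^9 ≡ 248 (mod 361)
275^18 ≡ 134 (mod 361)
275^19 ≡ 28 (mod 361)
275^38 ≡ 62 (mod 361)
275^57 ≡ 292 (mod 361)
275^114 ≡ 68 (mod 361)
275^171 ≡ 1 (mod 361) ✓
Hence ord(275) = 171.

171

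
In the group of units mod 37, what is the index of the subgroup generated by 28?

By Lagrange's theorem, ord_37(28) divides φ(37) = 37 − 1 = 36 = 2^2 · 3^2.
Divisors of 36: 1, 2, 3, 4, 6, 9, 12, 18, 36.
Compute 28^d (mod 37) for the divisors d until we hit 1:
28^1 ≡ 28 (mod 37)
28^2 ≡ 7 (mod 37)
28^3 ≡ 11 (mod 37)
28^4 ≡ 12 (mod 37)
28^6 ≡ 10 (mod 37)
28^9 ≡ 36 (mod 37)
28^12 ≡ 26 (mod 37)
28^18 ≡ 1 (mod 37) ✓
The order of 28 is 18, so the subgroup it generates has 18 elements.
[(Z/37Z)^× : ⟨28⟩] = 36/18 = 2.

2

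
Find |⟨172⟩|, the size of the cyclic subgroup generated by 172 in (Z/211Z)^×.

105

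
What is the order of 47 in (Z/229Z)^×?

By Lagrange's theorem, ord_229(47) divides φ(229) = 229 − 1 = 228 = 2^2 · 3 · 19.
Divisors of 228: 1, 2, 3, 4, 6, 12, 19, 38, 57, 76, 114, 228.
Check 47^d mod 229 for each divisor in increasing order:
47^1 ≡ 47
47^2 ≡ 148
47^3 ≡ 86
47^4 ≡ 149
47^6 ≡ 68
47^12 ≡ 44
47^19 ≡ 18
47^38 ≡ 95
47^57 ≡ 107
47^76 ≡ 94
47^114 ≡ 228
47^228 ≡ 1
So ord_229(47) = 228.

228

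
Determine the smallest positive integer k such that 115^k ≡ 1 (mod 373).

ord(115) | φ(373) = 373 − 1 = 372 = 2^2 · 3 · 31.
Divisors of 372: 1, 2, 3, 4, 6, 12, 31, 62, 93, 124, 186, 372.
Check 115^d mod 373 for each divisor in increasing order:
115^1 ≡ 115 (mod 373)
115^2 ≡ 170 (mod 373)
115^3 ≡ 154 (mod 373)
115^4 ≡ 179 (mod 373)
115^6 ≡ 217 (mod 373)
115^12 ≡ 91 (mod 373)
115^31 ≡ 284 (mod 373)
115^62 ≡ 88 (mod 373)
115^93 ≡ 1 (mod 373) ✓
So ord_373(115) = 93.

93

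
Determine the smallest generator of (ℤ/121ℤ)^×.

φ(121) = φ(11^2) = 11·(11−1) = 110 = 2 · 5 · 11.
g is a primitive root iff g^(110/q) ≢ 1 (mod 121) for each prime q ∈ {2, 5, 11}.
g = 2: 2^55 ≡ 120; 2^22 ≡ 81; 2^10 ≡ 56 — none is 1, so 2 is a primitive root.
Hence the least primitive root of 121 is 2.

2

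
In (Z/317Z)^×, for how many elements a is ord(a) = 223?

0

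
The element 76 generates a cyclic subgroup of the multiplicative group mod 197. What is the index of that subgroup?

4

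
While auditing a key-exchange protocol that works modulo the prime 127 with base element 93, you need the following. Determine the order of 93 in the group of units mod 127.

126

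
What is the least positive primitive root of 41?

φ(41) = 41 − 1 = 40 = 2^3 · 5.
Test candidates g = 2, 3, … against the prime factors q ∈ {2, 5} of φ(41): g is a generator iff g^(40/q) ≢ 1 for every such q.
g = 2: 2^20 ≡ 1 — hits 1, so not a primitive root.
g = 3: 3^20 ≡ 40; 3^8 ≡ 1 — hits 1, so not a primitive root.
g = 4: 4^20 ≡ 1 — hits 1, so not a primitive root.
g = 5: 5^20 ≡ 1 — hits 1, so not a primitive root.
g = 6: 6^20 ≡ 40; 6^8 ≡ 10 — none is 1, so 6 is a primitive root.
The smallest primitive root modulo 41 is 6.

6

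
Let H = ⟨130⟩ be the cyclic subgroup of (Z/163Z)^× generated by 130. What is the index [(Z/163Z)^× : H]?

By Lagrange's theorem, ord_163(130) divides φ(163) = 163 − 1 = 162 = 2 · 3^4.
Divisors of 162: 1, 2, 3, 6, 9, 18, 27, 54, 81, 162.
Test each divisor d:
130^1 ≡ 130 (mod 163)
130^2 ≡ 111 (mod 163)
130^3 ≡ 86 (mod 163)
130^6 ≡ 61 (mod 163)
130^9 ≡ 30 (mod 163)
130^18 ≡ 85 (mod 163)
130^27 ≡ 105 (mod 163)
130^54 ≡ 104 (mod 163)
130^81 ≡ 162 (mod 163)
130^162 ≡ 1 (mod 163) ✓
The order of 130 is 162, so the subgroup it generates has 162 elements.
Index = |(Z/163Z)^×| / |⟨130⟩| = 162 / 162 = 1.

1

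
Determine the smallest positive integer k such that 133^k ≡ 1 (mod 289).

272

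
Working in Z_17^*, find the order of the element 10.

Since 10 ∈ (Z/17Z)^×, its order divides φ(17) = 17 − 1 = 16 = 2^4.
Divisors of 16: 1, 2, 4, 8, 16.
Check 10^d mod 17 for each divisor in increasing order:
10^1 ≡ 10 (mod 17)
10^2 ≡ 15 (mod 17)
10^4 ≡ 4 (mod 17)
10^8 ≡ 16 (mod 17)
10^16 ≡ 1 (mod 17) ✓
The smallest such exponent is 16, so the order of 10 is 16.

16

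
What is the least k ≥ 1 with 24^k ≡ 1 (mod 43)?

Since 24 ∈ (Z/43Z)^×, its order divides φ(43) = 43 − 1 = 42 = 2 · 3 · 7.
Divisors of 42: 1, 2, 3, 6, 7, 14, 21, 42.
Compute 24^d (mod 43) for the divisors d until we hit 1:
24^1 ≡ 24
24^2 ≡ 17
24^3 ≡ 21
24^6 ≡ 11
24^7 ≡ 6
24^14 ≡ 36
24^21 ≡ 1
The smallest such exponent is 21, so the order of 24 is 21.

21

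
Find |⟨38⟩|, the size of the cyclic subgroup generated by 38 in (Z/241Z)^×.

48

Since 38 ∈ (Z/241Z)^×, its order divides φ(241) = 241 − 1 = 240 = 2^4 · 3 · 5.
Divisors of 240: 1, 2, 3, 4, 5, 6, 8, 10, 12, 15, 16, 20, 24, 30, 40, 48, 60, 80, 120, 240.
Check 38^d mod 241 for each divisor in increasing order:
38^1 ≡ 38 (mod 241)
38^2 ≡ 239 (mod 241)
38^3 ≡ 165 (mod 241)
38^4 ≡ 4 (mod 241)
38^5 ≡ 152 (mod 241)
38^6 ≡ 233 (mod 241)
38^8 ≡ 16 (mod 241)
38^10 ≡ 209 (mod 241)
38^12 ≡ 64 (mod 241)
38^15 ≡ 197 (mod 241)
38^16 ≡ 15 (mod 241)
38^20 ≡ 60 (mod 241)
38^24 ≡ 240 (mod 241)
38^30 ≡ 8 (mod 241)
38^40 ≡ 226 (mod 241)
38^48 ≡ 1 (mod 241) ✓
The smallest such exponent is 48, so the order of 38 is 48.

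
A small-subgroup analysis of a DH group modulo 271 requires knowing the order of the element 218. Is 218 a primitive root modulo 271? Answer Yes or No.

φ(271) = 271 − 1 = 270 = 2 · 3^3 · 5.
218 is a primitive root mod 271 iff 218^(φ(271)/q) ≢ 1 for every prime q | φ(271), i.e. q ∈ {2, 3, 5}.
218^135 ≡ 270 (mod 271)  [q = 2: ≢ 1 ✓]
218^90 ≡ 28 (mod 271)  [q = 3: ≢ 1 ✓]
218^54 ≡ 10 (mod 271)  [q = 5: ≢ 1 ✓]
Every test exponent gives a nontrivial residue, hence 218 generates the full group.

Yes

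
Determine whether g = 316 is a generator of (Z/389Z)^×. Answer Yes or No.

No

φ(389) = 389 − 1 = 388 = 2^2 · 97.
It suffices to check that the order of 316 is not a proper divisor of 388: compute 316^(388/q) for q ∈ {2, 97}.
316^194 ≡ 1 (mod 389)  [q = 2: ≡ 1 ✗]
316^4 ≡ 74 (mod 389)  [q = 97: ≢ 1 ✓]
316^194 ≡ 1 shows ord(316) | 194, strictly less than φ(389); not a primitive root.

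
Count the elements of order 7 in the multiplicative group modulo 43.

φ(43) = 43 − 1 = 42 = 2 · 3 · 7.
(Z/43Z)^× is cyclic (|G| = 42); a cyclic group of order m has exactly φ(d) elements of each order d | m, and none otherwise.
7 | 42, and φ(7) = 7 − 1 = 6.

6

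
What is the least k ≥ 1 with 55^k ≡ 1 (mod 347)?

The order of 55 must divide φ(347) = 347 − 1 = 346 = 2 · 173.
Divisors of 346: 1, 2, 173, 346.
Check 55^d mod 347 for each divisor in increasing order:
55^1 ≡ 55 (mod 347)
55^2 ≡ 249 (mod 347)
55^173 ≡ 346 (mod 347)
55^346 ≡ 1 (mod 347) ✓
So ord_347(55) = 346.

346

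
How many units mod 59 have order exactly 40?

φ(59) = 59 − 1 = 58 = 2 · 29.
In a cyclic group of order 58, there are φ(d) elements of order d for each divisor d of 58, and zero for non-divisors.
Here 58 is not a multiple of 40, so there are no elements of order 40.

0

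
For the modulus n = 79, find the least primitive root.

φ(79) = 79 − 1 = 78 = 2 · 3 · 13.
Test candidates g = 2, 3, … against the prime factors q ∈ {2, 3, 13} of φ(79): g is a generator iff g^(78/q) ≢ 1 for every such q.
g = 2: 2^39 ≡ 1 — hits 1, so not a primitive root.
g = 3: 3^39 ≡ 78; 3^26 ≡ 23; 3^6 ≡ 18 — none is 1, so 3 is a primitive root.
The smallest primitive root modulo 79 is 3.

3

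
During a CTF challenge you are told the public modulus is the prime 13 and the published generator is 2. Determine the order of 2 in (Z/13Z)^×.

The order of 2 must divide φ(13) = 13 − 1 = 12 = 2^2 · 3.
Divisors of 12: 1, 2, 3, 4, 6, 12.
Test each divisor d:
2^1 ≡ 2 (mod 13)
2^2 ≡ 4 (mod 13)
2^3 ≡ 8 (mod 13)
2^4 ≡ 3 (mod 13)
2^6 ≡ 12 (mod 13)
2^12 ≡ 1 (mod 13) ✓
So ord_13(2) = 12.

12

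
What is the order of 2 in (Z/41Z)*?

By Lagrange's theorem, ord_41(2) divides φ(41) = 41 − 1 = 40 = 2^3 · 5.
Divisors of 40: 1, 2, 4, 5, 8, 10, 20, 40.
Evaluate successive powers at the divisors of 40:
2^1 ≡ 2 (mod 41)
2^2 ≡ 4 (mod 41)
2^4 ≡ 16 (mod 41)
2^5 ≡ 32 (mod 41)
2^8 ≡ 10 (mod 41)
2^10 ≡ 40 (mod 41)
2^20 ≡ 1 (mod 41) ✓
Hence ord(2) = 20.

20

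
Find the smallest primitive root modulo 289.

φ(289) = φ(17^2) = 17·(17−1) = 272 = 2^4 · 17.
Test candidates g = 2, 3, … against the prime factors q ∈ {2, 17} of φ(289): g is a generator iff g^(272/q) ≢ 1 for every such q.
g = 2: 2^136 ≡ 1 — hits 1, so not a primitive root.
g = 3: 3^136 ≡ 288; 3^16 ≡ 171 — none is 1, so 3 is a primitive root.
So 3 is the smallest generator of (Z/289Z)^×.

3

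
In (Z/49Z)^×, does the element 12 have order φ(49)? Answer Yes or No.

φ(49) = φ(7^2) = 7·(7−1) = 42 = 2 · 3 · 7.
12 is a primitive root mod 49 iff 12^(φ(49)/q) ≢ 1 for every prime q | φ(49), i.e. q ∈ {2, 3, 7}.
12^21 ≡ 48 (mod 49)  [q = 2: ≢ 1 ✓]
12^14 ≡ 18 (mod 49)  [q = 3: ≢ 1 ✓]
12^6 ≡ 22 (mod 49)  [q = 7: ≢ 1 ✓]
All checks pass, so 12 has order 42 and is a primitive root modulo 49.

Yes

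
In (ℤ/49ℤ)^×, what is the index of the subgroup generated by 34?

By Lagrange's theorem, ord_49(34) divides φ(49) = φ(7^2) = 7·(7−1) = 42 = 2 · 3 · 7.
Divisors of 42: 1, 2, 3, 6, 7, 14, 21, 42.
Compute 34^d (mod 49) for the divisors d until we hit 1:
34^1 ≡ 34 (mod 49)
34^2 ≡ 29 (mod 49)
34^3 ≡ 6 (mod 49)
34^6 ≡ 36 (mod 49)
34^7 ≡ 48 (mod 49)
34^14 ≡ 1 (mod 49) ✓
So ord_49(34) = 14, hence |⟨34⟩| = 14.
Index = |(Z/49Z)^×| / |⟨34⟩| = 42 / 14 = 3.

3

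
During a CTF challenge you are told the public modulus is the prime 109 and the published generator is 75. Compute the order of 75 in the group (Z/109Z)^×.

Since 75 ∈ (Z/109Z)^×, its order divides φ(109) = 109 − 1 = 108 = 2^2 · 3^3.
Divisors of 108: 1, 2, 3, 4, 6, 9, 12, 18, 27, 36, 54, 108.
Evaluate successive powers at the divisors of 108:
75^1 ≡ 75 (mod 109)
75^2 ≡ 66 (mod 109)
75^3 ≡ 45 (mod 109)
75^4 ≡ 105 (mod 109)
75^6 ≡ 63 (mod 109)
75^9 ≡ 1 (mod 109) ✓
Hence ord(75) = 9.

9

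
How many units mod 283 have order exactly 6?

φ(283) = 283 − 1 = 282 = 2 · 3 · 47.
Since (Z/283Z)^× is cyclic of order 282, the number of elements of order d is φ(d) when d | 282 and 0 otherwise.
6 = 2 · 3 divides 282, and φ(6) = 2.

2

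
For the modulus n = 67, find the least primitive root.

2

φ(67) = 67 − 1 = 66 = 2 · 3 · 11.
g is a primitive root iff g^(66/q) ≢ 1 (mod 67) for each prime q ∈ {2, 3, 11}.
g = 2: 2^33 ≡ 66; 2^22 ≡ 37; 2^6 ≡ 64 — none is 1, so 2 is a primitive root.
Hence the least primitive root of 67 is 2.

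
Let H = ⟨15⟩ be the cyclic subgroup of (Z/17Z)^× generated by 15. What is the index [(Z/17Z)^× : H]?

2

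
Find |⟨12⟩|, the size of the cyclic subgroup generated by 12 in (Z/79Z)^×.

26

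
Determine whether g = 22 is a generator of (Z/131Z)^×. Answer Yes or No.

φ(131) = 131 − 1 = 130 = 2 · 5 · 13.
An element g generates (Z/131Z)^× iff g^(130/q) ≢ 1 (mod 131) for each prime q ∈ {2, 5, 13}.
22^65 ≡ 130 (mod 131)  [q = 2: ≢ 1 ✓]
22^26 ≡ 58 (mod 131)  [q = 5: ≢ 1 ✓]
22^10 ≡ 80 (mod 131)  [q = 13: ≢ 1 ✓]
All checks pass, so 22 has order 130 and is a primitive root modulo 131.

Yes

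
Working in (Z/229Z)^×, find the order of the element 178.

114

By Lagrange's theorem, ord_229(178) divides φ(229) = 229 − 1 = 228 = 2^2 · 3 · 19.
Divisors of 228: 1, 2, 3, 4, 6, 12, 19, 38, 57, 76, 114, 228.
Test each divisor d:
178^1 ≡ 178 (mod 229)
178^2 ≡ 82 (mod 229)
178^3 ≡ 169 (mod 229)
178^4 ≡ 83 (mod 229)
178^6 ≡ 165 (mod 229)
178^12 ≡ 203 (mod 229)
178^19 ≡ 95 (mod 229)
178^38 ≡ 94 (mod 229)
178^57 ≡ 228 (mod 229)
178^76 ≡ 134 (mod 229)
178^114 ≡ 1 (mod 229) ✓
So ord_229(178) = 114.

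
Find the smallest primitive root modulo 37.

φ(37) = 37 − 1 = 36 = 2^2 · 3^2.
Test candidates g = 2, 3, … against the prime factors q ∈ {2, 3} of φ(37): g is a generator iff g^(36/q) ≢ 1 for every such q.
g = 2: 2^18 ≡ 36; 2^12 ≡ 26 — none is 1, so 2 is a primitive root.
Hence the least primitive root of 37 is 2.

2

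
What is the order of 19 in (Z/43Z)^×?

By Lagrange's theorem, ord_43(19) divides φ(43) = 43 − 1 = 42 = 2 · 3 · 7.
Divisors of 42: 1, 2, 3, 6, 7, 14, 21, 42.
Check 19^d mod 43 for each divisor in increasing order:
19^1 ≡ 19 (mod 43)
19^2 ≡ 17 (mod 43)
19^3 ≡ 22 (mod 43)
19^6 ≡ 11 (mod 43)
19^7 ≡ 37 (mod 43)
19^14 ≡ 36 (mod 43)
19^21 ≡ 42 (mod 43)
19^42 ≡ 1 (mod 43) ✓
Hence ord(19) = 42.

42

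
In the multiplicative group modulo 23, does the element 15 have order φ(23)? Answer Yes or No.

φ(23) = 23 − 1 = 22 = 2 · 11.
It suffices to check that the order of 15 is not a proper divisor of 22: compute 15^(22/q) for q ∈ {2, 11}.
15^11 ≡ 22 (mod 23)  [q = 2: ≢ 1 ✓]
15^2 ≡ 18 (mod 23)  [q = 11: ≢ 1 ✓]
Every test exponent gives a nontrivial residue, hence 15 generates the full group.

Yes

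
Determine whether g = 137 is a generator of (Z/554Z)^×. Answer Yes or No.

φ(554) = φ(2)·φ(277) = 1·276 = 276 = 2^2 · 3 · 23.
137 is a primitive root mod 554 iff 137^(φ(554)/q) ≢ 1 for every prime q | φ(554), i.e. q ∈ {2, 3, 23}.
137^138 ≡ 553 (mod 554)  [q = 2: ≢ 1 ✓]
137^92 ≡ 437 (mod 554)  [q = 3: ≢ 1 ✓]
137^12 ≡ 157 (mod 554)  [q = 23: ≢ 1 ✓]
None equal 1, so ord_554(137) = 276: 137 is a primitive root.

Yes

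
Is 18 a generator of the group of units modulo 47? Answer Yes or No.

φ(47) = 47 − 1 = 46 = 2 · 23.
Test 18^(46/q) mod 47 for each prime factor q of 46:
18^23 ≡ 1 (mod 47)  [q = 2: ≡ 1 ✗]
18^2 ≡ 42 (mod 47)  [q = 23: ≢ 1 ✓]
The check at q = 2 fails, so 18 generates a proper subgroup.

No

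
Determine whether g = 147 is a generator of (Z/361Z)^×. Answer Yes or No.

Yes

φ(361) = φ(19^2) = 19·(19−1) = 342 = 2 · 3^2 · 19.
Test 147^(342/q) mod 361 for each prime factor q of 342:
147^171 ≡ 360 (mod 361)  [q = 2: ≢ 1 ✓]
147^114 ≡ 292 (mod 361)  [q = 3: ≢ 1 ✓]
147^18 ≡ 115 (mod 361)  [q = 19: ≢ 1 ✓]
None equal 1, so ord_361(147) = 342: 147 is a primitive root.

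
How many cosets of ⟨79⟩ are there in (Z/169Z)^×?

12

The order of 79 must divide φ(169) = φ(13^2) = 13·(13−1) = 156 = 2^2 · 3 · 13.
Divisors of 156: 1, 2, 3, 4, 6, 12, 13, 26, 39, 52, 78, 156.
Evaluate successive powers at the divisors of 156:
79^1 ≡ 79
79^2 ≡ 157
79^3 ≡ 66
79^4 ≡ 144
79^6 ≡ 131
79^12 ≡ 92
79^13 ≡ 1
So ord_169(79) = 13, hence |⟨79⟩| = 13.
The index is φ(169) / ord(79) = 156 / 13 = 12.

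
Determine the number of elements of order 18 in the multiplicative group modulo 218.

6

φ(218) = φ(2)·φ(109) = 1·108 = 108 = 2^2 · 3^3.
Since (Z/218Z)^× is cyclic of order 108, the number of elements of order d is φ(d) when d | 108 and 0 otherwise.
18 = 2 · 3^2 divides 108, and φ(18) = 6.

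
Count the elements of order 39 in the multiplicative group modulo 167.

0

φ(167) = 167 − 1 = 166 = 2 · 83.
Since (Z/167Z)^× is cyclic of order 166, the number of elements of order d is φ(d) when d | 166 and 0 otherwise.
Here 166 is not a multiple of 39, so there are no elements of order 39.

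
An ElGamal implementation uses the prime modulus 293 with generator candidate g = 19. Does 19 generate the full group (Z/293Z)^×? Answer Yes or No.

Yes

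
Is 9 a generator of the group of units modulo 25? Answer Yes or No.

No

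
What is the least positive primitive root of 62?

φ(62) = φ(2)·φ(31) = 1·30 = 30 = 2 · 3 · 5.
g is a primitive root iff g^(30/q) ≢ 1 (mod 62) for each prime q ∈ {2, 3, 5}.
g = 2: gcd(2, 62) = 2 > 1, not a unit — skip.
g = 3: 3^15 ≡ 61; 3^10 ≡ 25; 3^6 ≡ 47 — none is 1, so 3 is a primitive root.
Hence the least primitive root of 62 is 3.

3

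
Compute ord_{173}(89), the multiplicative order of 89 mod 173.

86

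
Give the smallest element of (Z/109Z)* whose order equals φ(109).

6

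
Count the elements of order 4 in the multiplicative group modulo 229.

2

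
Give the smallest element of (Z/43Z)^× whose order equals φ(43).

φ(43) = 43 − 1 = 42 = 2 · 3 · 7.
Test candidates g = 2, 3, … against the prime factors q ∈ {2, 3, 7} of φ(43): g is a generator iff g^(42/q) ≢ 1 for every such q.
g = 2: 2^21 ≡ 42; 2^14 ≡ 1 — hits 1, so not a primitive root.
g = 3: 3^21 ≡ 42; 3^14 ≡ 36; 3^6 ≡ 41 — none is 1, so 3 is a primitive root.
So 3 is the smallest generator of (Z/43Z)^×.

3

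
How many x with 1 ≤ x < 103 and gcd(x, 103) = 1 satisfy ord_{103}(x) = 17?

16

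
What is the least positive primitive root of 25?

2

φ(25) = φ(5^2) = 5·(5−1) = 20 = 2^2 · 5.
g is a primitive root iff g^(20/q) ≢ 1 (mod 25) for each prime q ∈ {2, 5}.
g = 2: 2^10 ≡ 24; 2^4 ≡ 16 — none is 1, so 2 is a primitive root.
Hence the least primitive root of 25 is 2.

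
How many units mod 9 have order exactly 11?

φ(9) = φ(3^2) = 3·(3−1) = 6 = 2 · 3.
Since (Z/9Z)^× is cyclic of order 6, the number of elements of order d is φ(d) when d | 6 and 0 otherwise.
Since 11 ∤ 6, the count is 0.

0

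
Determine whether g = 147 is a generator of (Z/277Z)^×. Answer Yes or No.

No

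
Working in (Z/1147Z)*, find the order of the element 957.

By Lagrange's theorem, ord_1147(957) divides φ(1147) = φ(31·37) = (31−1)·(37−1) = 30·36 = 1080 = 2^3 · 3^3 · 5.
Divisors of 1080: 1, 2, 3, 4, 5, 6, 8, 9, 10, 12, 15, 18, 20, 24, 27, 30, 36, 40, 45, 54, 60, 72, 90, 108, 120, 135, 180, 216, 270, 360, 540, 1080.
Check 957^d mod 1147 for each divisor in increasing order:
957^1 ≡ 957 (mod 1147)
957^2 ≡ 543 (mod 1147)
957^3 ≡ 60 (mod 1147)
957^4 ≡ 70 (mod 1147)
957^5 ≡ 464 (mod 1147)
957^6 ≡ 159 (mod 1147)
957^8 ≡ 312 (mod 1147)
957^9 ≡ 364 (mod 1147)
957^10 ≡ 807 (mod 1147)
957^12 ≡ 47 (mod 1147)
957^15 ≡ 526 (mod 1147)
957^18 ≡ 591 (mod 1147)
957^20 ≡ 900 (mod 1147)
957^24 ≡ 1062 (mod 1147)
957^27 ≡ 635 (mod 1147)
957^30 ≡ 249 (mod 1147)
957^36 ≡ 593 (mod 1147)
957^40 ≡ 218 (mod 1147)
957^45 ≡ 216 (mod 1147)
957^54 ≡ 628 (mod 1147)
957^60 ≡ 63 (mod 1147)
957^72 ≡ 667 (mod 1147)
957^90 ≡ 776 (mod 1147)
957^108 ≡ 963 (mod 1147)
957^120 ≡ 528 (mod 1147)
957^135 ≡ 154 (mod 1147)
957^180 ≡ 1 (mod 1147) ✓
Therefore the multiplicative order of 957 modulo 1147 is 180.

180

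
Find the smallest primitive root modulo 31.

φ(31) = 31 − 1 = 30 = 2 · 3 · 5.
Test candidates g = 2, 3, … against the prime factors q ∈ {2, 3, 5} of φ(31): g is a generator iff g^(30/q) ≢ 1 for every such q.
g = 2: 2^15 ≡ 1 — hits 1, so not a primitive root.
g = 3: 3^15 ≡ 30; 3^10 ≡ 25; 3^6 ≡ 16 — none is 1, so 3 is a primitive root.
Hence the least primitive root of 31 is 3.

3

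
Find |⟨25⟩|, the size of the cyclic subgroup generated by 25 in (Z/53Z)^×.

By Lagrange's theorem, ord_53(25) divides φ(53) = 53 − 1 = 52 = 2^2 · 13.
Divisors of 52: 1, 2, 4, 13, 26, 52.
Check 25^d mod 53 for each divisor in increasing order:
25^1 ≡ 25
25^2 ≡ 42
25^4 ≡ 15
25^13 ≡ 52
25^26 ≡ 1
So ord_53(25) = 26.

26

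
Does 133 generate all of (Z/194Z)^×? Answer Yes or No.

No

φ(194) = φ(2)·φ(97) = 1·96 = 96 = 2^5 · 3.
133 is a primitive root mod 194 iff 133^(φ(194)/q) ≢ 1 for every prime q | φ(194), i.e. q ∈ {2, 3}.
133^48 ≡ 1 (mod 194)  [q = 2: ≡ 1 ✗]
133^32 ≡ 35 (mod 194)  [q = 3: ≢ 1 ✓]
Since 133^48 ≡ 1, the order of 133 divides 48 < 96, so 133 is not a primitive root.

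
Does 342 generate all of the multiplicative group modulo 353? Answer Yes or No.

No

φ(353) = 353 − 1 = 352 = 2^5 · 11.
An element g generates (Z/353Z)^× iff g^(352/q) ≢ 1 (mod 353) for each prime q ∈ {2, 11}.
342^176 ≡ 1 (mod 353)  [q = 2: ≡ 1 ✗]
342^32 ≡ 231 (mod 353)  [q = 11: ≢ 1 ✓]
342^176 ≡ 1 shows ord(342) | 176, strictly less than φ(353); not a primitive root.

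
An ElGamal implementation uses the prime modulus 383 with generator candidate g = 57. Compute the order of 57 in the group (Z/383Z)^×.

191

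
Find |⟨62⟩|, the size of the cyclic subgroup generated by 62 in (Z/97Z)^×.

By Lagrange's theorem, ord_97(62) divides φ(97) = 97 − 1 = 96 = 2^5 · 3.
Divisors of 96: 1, 2, 3, 4, 6, 8, 12, 16, 24, 32, 48, 96.
Evaluate successive powers at the divisors of 96:
62^1 ≡ 62
62^2 ≡ 61
62^3 ≡ 96
62^4 ≡ 35
62^6 ≡ 1
Hence ord(62) = 6.

6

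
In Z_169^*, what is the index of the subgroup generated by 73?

3

Since 73 ∈ (Z/169Z)^×, its order divides φ(169) = φ(13^2) = 13·(13−1) = 156 = 2^2 · 3 · 13.
Divisors of 156: 1, 2, 3, 4, 6, 12, 13, 26, 39, 52, 78, 156.
Compute 73^d (mod 169) for the divisors d until we hit 1:
73^1 ≡ 73 (mod 169)
73^2 ≡ 90 (mod 169)
73^3 ≡ 148 (mod 169)
73^4 ≡ 157 (mod 169)
73^6 ≡ 103 (mod 169)
73^12 ≡ 131 (mod 169)
73^13 ≡ 99 (mod 169)
73^26 ≡ 168 (mod 169)
73^39 ≡ 70 (mod 169)
73^52 ≡ 1 (mod 169) ✓
Thus |⟨73⟩| = ord(73) = 52.
[(Z/169Z)^× : ⟨73⟩] = 156/52 = 3.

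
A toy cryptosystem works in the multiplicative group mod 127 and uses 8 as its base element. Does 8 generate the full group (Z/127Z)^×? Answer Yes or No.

φ(127) = 127 − 1 = 126 = 2 · 3^2 · 7.
An element g generates (Z/127Z)^× iff g^(126/q) ≢ 1 (mod 127) for each prime q ∈ {2, 3, 7}.
8^63 ≡ 1 (mod 127)  [q = 2: ≡ 1 ✗]
8^42 ≡ 1 (mod 127)  [q = 3: ≡ 1 ✗]
8^18 ≡ 32 (mod 127)  [q = 7: ≢ 1 ✓]
The check at q = 2 fails, so 8 generates a proper subgroup.

No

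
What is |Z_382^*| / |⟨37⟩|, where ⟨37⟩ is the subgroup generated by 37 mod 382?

The order of 37 must divide φ(382) = φ(2)·φ(191) = 1·190 = 190 = 2 · 5 · 19.
Divisors of 190: 1, 2, 5, 10, 19, 38, 95, 190.
Test each divisor d:
37^1 ≡ 37 (mod 382)
37^2 ≡ 223 (mod 382)
37^5 ≡ 261 (mod 382)
37^10 ≡ 125 (mod 382)
37^19 ≡ 381 (mod 382)
37^38 ≡ 1 (mod 382) ✓
So ord_382(37) = 38, hence |⟨37⟩| = 38.
[(Z/382Z)^× : ⟨37⟩] = 190/38 = 5.

5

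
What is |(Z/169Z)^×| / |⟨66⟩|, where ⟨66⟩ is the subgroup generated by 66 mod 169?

12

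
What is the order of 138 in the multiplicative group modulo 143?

ord(138) | φ(143) = φ(11·13) = (11−1)·(13−1) = 10·12 = 120 = 2^3 · 3 · 5.
Divisors of 120: 1, 2, 3, 4, 5, 6, 8, 10, 12, 15, 20, 24, 30, 40, 60, 120.
Evaluate successive powers at the divisors of 120:
138^1 ≡ 138 (mod 143)
138^2 ≡ 25 (mod 143)
138^3 ≡ 18 (mod 143)
138^4 ≡ 53 (mod 143)
138^5 ≡ 21 (mod 143)
138^6 ≡ 38 (mod 143)
138^8 ≡ 92 (mod 143)
138^10 ≡ 12 (mod 143)
138^12 ≡ 14 (mod 143)
138^15 ≡ 109 (mod 143)
138^20 ≡ 1 (mod 143) ✓
Hence ord(138) = 20.

20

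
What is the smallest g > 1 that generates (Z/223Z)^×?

3

φ(223) = 223 − 1 = 222 = 2 · 3 · 37.
g is a primitive root iff g^(222/q) ≢ 1 (mod 223) for each prime q ∈ {2, 3, 37}.
g = 2: 2^111 ≡ 1 — hits 1, so not a primitive root.
g = 3: 3^111 ≡ 222; 3^74 ≡ 183; 3^6 ≡ 60 — none is 1, so 3 is a primitive root.
So 3 is the smallest generator of (Z/223Z)^×.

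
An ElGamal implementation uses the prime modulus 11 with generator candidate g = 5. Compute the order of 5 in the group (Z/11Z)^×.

5

ord(5) | φ(11) = 11 − 1 = 10 = 2 · 5.
Divisors of 10: 1, 2, 5, 10.
Test each divisor d:
5^1 ≡ 5
5^2 ≡ 3
5^5 ≡ 1
Therefore the multiplicative order of 5 modulo 11 is 5.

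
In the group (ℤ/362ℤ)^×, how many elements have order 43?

0

φ(362) = φ(2)·φ(181) = 1·180 = 180 = 2^2 · 3^2 · 5.
Since (Z/362Z)^× is cyclic of order 180, the number of elements of order d is φ(d) when d | 180 and 0 otherwise.
43 does not divide 180, so no element of (Z/362Z)^× has order 43.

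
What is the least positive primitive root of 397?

φ(397) = 397 − 1 = 396 = 2^2 · 3^2 · 11.
g is a primitive root iff g^(396/q) ≢ 1 (mod 397) for each prime q ∈ {2, 3, 11}.
g = 2: 2^198 ≡ 396; 2^132 ≡ 1 — hits 1, so not a primitive root.
g = 3: 3^198 ≡ 1 — hits 1, so not a primitive root.
g = 4: 4^198 ≡ 1 — hits 1, so not a primitive root.
g = 5: 5^198 ≡ 396; 5^132 ≡ 362; 5^36 ≡ 290 — none is 1, so 5 is a primitive root.
Hence the least primitive root of 397 is 5.

5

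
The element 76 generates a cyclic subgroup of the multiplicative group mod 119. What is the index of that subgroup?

12

Since 76 ∈ (Z/119Z)^×, its order divides φ(119) = φ(7·17) = (7−1)·(17−1) = 6·16 = 96 = 2^5 · 3.
Divisors of 96: 1, 2, 3, 4, 6, 8, 12, 16, 24, 32, 48, 96.
Check 76^d mod 119 for each divisor in increasing order:
76^1 ≡ 76
76^2 ≡ 64
76^3 ≡ 104
76^4 ≡ 50
76^6 ≡ 106
76^8 ≡ 1
So ord_119(76) = 8, hence |⟨76⟩| = 8.
The index is φ(119) / ord(76) = 96 / 8 = 12.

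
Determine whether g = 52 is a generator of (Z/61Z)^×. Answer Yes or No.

No

φ(61) = 61 − 1 = 60 = 2^2 · 3 · 5.
Test 52^(60/q) mod 61 for each prime factor q of 60:
52^30 ≡ 1 (mod 61)  [q = 2: ≡ 1 ✗]
52^20 ≡ 1 (mod 61)  [q = 3: ≡ 1 ✗]
52^12 ≡ 20 (mod 61)  [q = 5: ≢ 1 ✓]
The check at q = 2 fails, so 52 generates a proper subgroup.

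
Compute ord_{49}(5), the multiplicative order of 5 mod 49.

42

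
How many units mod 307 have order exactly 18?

φ(307) = 307 − 1 = 306 = 2 · 3^2 · 17.
In a cyclic group of order 306, there are φ(d) elements of order d for each divisor d of 306, and zero for non-divisors.
18 = 2 · 3^2 divides 306, and φ(18) = 6.

6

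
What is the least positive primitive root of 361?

φ(361) = φ(19^2) = 19·(19−1) = 342 = 2 · 3^2 · 19.
g is a primitive root iff g^(342/q) ≢ 1 (mod 361) for each prime q ∈ {2, 3, 19}.
g = 2: 2^171 ≡ 360; 2^114 ≡ 292; 2^18 ≡ 58 — none is 1, so 2 is a primitive root.
The smallest primitive root modulo 361 is 2.

2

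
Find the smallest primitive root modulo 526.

5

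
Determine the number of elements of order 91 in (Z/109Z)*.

0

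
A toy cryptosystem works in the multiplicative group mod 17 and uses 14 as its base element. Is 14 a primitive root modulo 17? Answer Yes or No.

Yes

φ(17) = 17 − 1 = 16 = 2^4.
Test 14^(16/q) mod 17 for each prime factor q of 16:
14^8 ≡ 16 (mod 17)  [q = 2: ≢ 1 ✓]
None equal 1, so ord_17(14) = 16: 14 is a primitive root.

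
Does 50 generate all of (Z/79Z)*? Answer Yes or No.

φ(79) = 79 − 1 = 78 = 2 · 3 · 13.
An element g generates (Z/79Z)^× iff g^(78/q) ≢ 1 (mod 79) for each prime q ∈ {2, 3, 13}.
50^39 ≡ 1 (mod 79)  [q = 2: ≡ 1 ✗]
50^26 ≡ 55 (mod 79)  [q = 3: ≢ 1 ✓]
50^6 ≡ 10 (mod 79)  [q = 13: ≢ 1 ✓]
50^39 ≡ 1 shows ord(50) | 39, strictly less than φ(79); not a primitive root.

No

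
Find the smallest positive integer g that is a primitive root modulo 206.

5

φ(206) = φ(2)·φ(103) = 1·102 = 102 = 2 · 3 · 17.
Test candidates g = 2, 3, … against the prime factors q ∈ {2, 3, 17} of φ(206): g is a generator iff g^(102/q) ≢ 1 for every such q.
g = 2: gcd(2, 206) = 2 > 1, not a unit — skip.
g = 3: 3^51 ≡ 205; 3^34 ≡ 1 — hits 1, so not a primitive root.
g = 4: gcd(4, 206) = 2 > 1, not a unit — skip.
g = 5: 5^51 ≡ 205; 5^34 ≡ 159; 5^6 ≡ 175 — none is 1, so 5 is a primitive root.
The smallest primitive root modulo 206 is 5.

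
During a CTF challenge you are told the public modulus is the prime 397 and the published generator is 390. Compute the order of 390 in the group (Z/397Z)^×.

396

By Lagrange's theorem, ord_397(390) divides φ(397) = 397 − 1 = 396 = 2^2 · 3^2 · 11.
Divisors of 396: 1, 2, 3, 4, 6, 9, 11, 12, 18, 22, 33, 36, 44, 66, 99, 132, 198, 396.
Evaluate successive powers at the divisors of 396:
390^1 ≡ 390 (mod 397)
390^2 ≡ 49 (mod 397)
390^3 ≡ 54 (mod 397)
390^4 ≡ 19 (mod 397)
390^6 ≡ 137 (mod 397)
390^9 ≡ 252 (mod 397)
390^11 ≡ 41 (mod 397)
390^12 ≡ 110 (mod 397)
390^18 ≡ 381 (mod 397)
390^22 ≡ 93 (mod 397)
390^33 ≡ 240 (mod 397)
390^36 ≡ 256 (mod 397)
390^44 ≡ 312 (mod 397)
390^66 ≡ 35 (mod 397)
390^99 ≡ 63 (mod 397)
390^132 ≡ 34 (mod 397)
390^198 ≡ 396 (mod 397)
390^396 ≡ 1 (mod 397) ✓
The smallest such exponent is 396, so the order of 390 is 396.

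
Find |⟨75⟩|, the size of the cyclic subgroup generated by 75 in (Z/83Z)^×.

41

ord(75) | φ(83) = 83 − 1 = 82 = 2 · 41.
Divisors of 82: 1, 2, 41, 82.
Test each divisor d:
75^1 ≡ 75 (mod 83)
75^2 ≡ 64 (mod 83)
75^41 ≡ 1 (mod 83) ✓
Hence ord(75) = 41.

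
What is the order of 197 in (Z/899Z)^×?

210

Since 197 ∈ (Z/899Z)^×, its order divides φ(899) = φ(29·31) = (29−1)·(31−1) = 28·30 = 840 = 2^3 · 3 · 5 · 7.
Divisors of 840: 1, 2, 3, 4, 5, 6, 7, 8, 10, 12, 14, 15, 20, 21, 24, 28, 30, 35, 40, 42, 56, 60, 70, 84, 105, 120, 140, 168, 210, 280, 420, 840.
Evaluate successive powers at the divisors of 840:
197^1 ≡ 197
197^2 ≡ 152
197^3 ≡ 277
197^4 ≡ 629
197^5 ≡ 750
197^6 ≡ 314
197^7 ≡ 726
197^8 ≡ 81
197^10 ≡ 625
197^12 ≡ 605
197^14 ≡ 262
197^15 ≡ 371
197^20 ≡ 459
197^21 ≡ 523
197^24 ≡ 132
197^28 ≡ 320
197^30 ≡ 94
197^35 ≡ 378
197^40 ≡ 315
197^42 ≡ 233
197^56 ≡ 813
197^60 ≡ 745
197^70 ≡ 842
197^84 ≡ 349
197^105 ≡ 30
197^120 ≡ 342
197^140 ≡ 552
197^168 ≡ 436
197^210 ≡ 1
The smallest such exponent is 210, so the order of 197 is 210.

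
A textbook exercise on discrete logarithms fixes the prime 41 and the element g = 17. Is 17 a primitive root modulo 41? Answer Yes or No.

Yes

φ(41) = 41 − 1 = 40 = 2^3 · 5.
17 is a primitive root mod 41 iff 17^(φ(41)/q) ≢ 1 for every prime q | φ(41), i.e. q ∈ {2, 5}.
17^20 ≡ 40 (mod 41)  [q = 2: ≢ 1 ✓]
17^8 ≡ 16 (mod 41)  [q = 5: ≢ 1 ✓]
None equal 1, so ord_41(17) = 40: 17 is a primitive root.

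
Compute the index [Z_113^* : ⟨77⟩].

2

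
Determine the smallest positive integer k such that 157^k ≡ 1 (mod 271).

By Lagrange's theorem, ord_271(157) divides φ(271) = 271 − 1 = 270 = 2 · 3^3 · 5.
Divisors of 270: 1, 2, 3, 5, 6, 9, 10, 15, 18, 27, 30, 45, 54, 90, 135, 270.
Evaluate successive powers at the divisors of 270:
157^1 ≡ 157
157^2 ≡ 259
157^3 ≡ 13
157^5 ≡ 115
157^6 ≡ 169
157^9 ≡ 29
157^10 ≡ 217
157^15 ≡ 23
157^18 ≡ 28
157^27 ≡ 270
157^30 ≡ 258
157^45 ≡ 243
157^54 ≡ 1
Therefore the multiplicative order of 157 modulo 271 is 54.

54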